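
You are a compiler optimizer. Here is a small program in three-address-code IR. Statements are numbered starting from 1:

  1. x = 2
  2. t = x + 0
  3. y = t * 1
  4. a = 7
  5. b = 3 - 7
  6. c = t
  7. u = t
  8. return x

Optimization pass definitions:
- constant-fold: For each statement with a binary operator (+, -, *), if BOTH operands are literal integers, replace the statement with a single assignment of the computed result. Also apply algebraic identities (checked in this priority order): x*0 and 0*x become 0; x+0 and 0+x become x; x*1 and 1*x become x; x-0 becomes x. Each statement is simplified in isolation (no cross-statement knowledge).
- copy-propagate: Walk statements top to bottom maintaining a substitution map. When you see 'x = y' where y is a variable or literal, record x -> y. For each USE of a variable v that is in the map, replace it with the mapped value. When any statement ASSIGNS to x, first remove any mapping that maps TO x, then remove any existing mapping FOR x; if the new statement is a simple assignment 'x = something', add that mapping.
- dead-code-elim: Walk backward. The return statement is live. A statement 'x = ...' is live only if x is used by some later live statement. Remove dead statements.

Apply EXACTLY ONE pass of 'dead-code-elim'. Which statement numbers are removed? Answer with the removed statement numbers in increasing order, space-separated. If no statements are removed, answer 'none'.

Backward liveness scan:
Stmt 1 'x = 2': KEEP (x is live); live-in = []
Stmt 2 't = x + 0': DEAD (t not in live set ['x'])
Stmt 3 'y = t * 1': DEAD (y not in live set ['x'])
Stmt 4 'a = 7': DEAD (a not in live set ['x'])
Stmt 5 'b = 3 - 7': DEAD (b not in live set ['x'])
Stmt 6 'c = t': DEAD (c not in live set ['x'])
Stmt 7 'u = t': DEAD (u not in live set ['x'])
Stmt 8 'return x': KEEP (return); live-in = ['x']
Removed statement numbers: [2, 3, 4, 5, 6, 7]
Surviving IR:
  x = 2
  return x

Answer: 2 3 4 5 6 7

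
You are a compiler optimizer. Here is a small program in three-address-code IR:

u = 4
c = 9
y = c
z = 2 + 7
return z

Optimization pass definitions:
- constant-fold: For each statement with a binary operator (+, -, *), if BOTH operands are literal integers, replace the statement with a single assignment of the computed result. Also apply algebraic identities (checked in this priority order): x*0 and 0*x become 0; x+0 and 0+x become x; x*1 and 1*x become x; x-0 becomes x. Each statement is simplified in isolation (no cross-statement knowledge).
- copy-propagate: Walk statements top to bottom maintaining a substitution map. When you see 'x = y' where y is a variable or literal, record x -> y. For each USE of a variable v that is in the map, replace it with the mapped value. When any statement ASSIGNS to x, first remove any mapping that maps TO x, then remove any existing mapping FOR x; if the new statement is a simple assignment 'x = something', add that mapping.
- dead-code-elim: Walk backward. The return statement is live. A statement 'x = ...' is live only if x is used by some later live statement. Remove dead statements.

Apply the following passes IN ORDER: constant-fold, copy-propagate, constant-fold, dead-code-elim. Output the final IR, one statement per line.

Answer: return 9

Derivation:
Initial IR:
  u = 4
  c = 9
  y = c
  z = 2 + 7
  return z
After constant-fold (5 stmts):
  u = 4
  c = 9
  y = c
  z = 9
  return z
After copy-propagate (5 stmts):
  u = 4
  c = 9
  y = 9
  z = 9
  return 9
After constant-fold (5 stmts):
  u = 4
  c = 9
  y = 9
  z = 9
  return 9
After dead-code-elim (1 stmts):
  return 9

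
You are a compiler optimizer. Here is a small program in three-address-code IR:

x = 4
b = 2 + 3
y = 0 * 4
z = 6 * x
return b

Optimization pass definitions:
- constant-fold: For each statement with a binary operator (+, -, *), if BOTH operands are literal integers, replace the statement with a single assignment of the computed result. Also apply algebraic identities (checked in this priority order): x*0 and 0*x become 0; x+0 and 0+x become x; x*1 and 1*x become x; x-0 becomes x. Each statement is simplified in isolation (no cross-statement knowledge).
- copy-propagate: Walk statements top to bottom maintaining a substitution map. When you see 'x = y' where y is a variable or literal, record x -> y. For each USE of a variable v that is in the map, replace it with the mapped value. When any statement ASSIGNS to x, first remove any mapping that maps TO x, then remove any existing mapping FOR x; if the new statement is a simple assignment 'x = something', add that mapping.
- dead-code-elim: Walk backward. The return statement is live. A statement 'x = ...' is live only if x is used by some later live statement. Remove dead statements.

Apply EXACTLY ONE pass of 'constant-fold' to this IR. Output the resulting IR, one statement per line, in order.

Answer: x = 4
b = 5
y = 0
z = 6 * x
return b

Derivation:
Applying constant-fold statement-by-statement:
  [1] x = 4  (unchanged)
  [2] b = 2 + 3  -> b = 5
  [3] y = 0 * 4  -> y = 0
  [4] z = 6 * x  (unchanged)
  [5] return b  (unchanged)
Result (5 stmts):
  x = 4
  b = 5
  y = 0
  z = 6 * x
  return b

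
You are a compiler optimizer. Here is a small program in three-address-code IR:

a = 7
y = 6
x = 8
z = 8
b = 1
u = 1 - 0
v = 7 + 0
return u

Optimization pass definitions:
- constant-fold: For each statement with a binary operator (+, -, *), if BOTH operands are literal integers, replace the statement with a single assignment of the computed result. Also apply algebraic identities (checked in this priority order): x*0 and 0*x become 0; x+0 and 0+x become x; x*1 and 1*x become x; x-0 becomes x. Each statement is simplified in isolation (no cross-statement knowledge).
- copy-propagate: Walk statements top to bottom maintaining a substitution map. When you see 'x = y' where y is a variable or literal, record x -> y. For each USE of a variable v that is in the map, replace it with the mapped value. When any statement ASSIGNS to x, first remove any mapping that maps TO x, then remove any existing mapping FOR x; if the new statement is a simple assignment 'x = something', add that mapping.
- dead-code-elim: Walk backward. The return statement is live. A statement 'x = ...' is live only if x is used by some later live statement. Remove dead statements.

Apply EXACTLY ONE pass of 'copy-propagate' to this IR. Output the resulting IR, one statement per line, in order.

Applying copy-propagate statement-by-statement:
  [1] a = 7  (unchanged)
  [2] y = 6  (unchanged)
  [3] x = 8  (unchanged)
  [4] z = 8  (unchanged)
  [5] b = 1  (unchanged)
  [6] u = 1 - 0  (unchanged)
  [7] v = 7 + 0  (unchanged)
  [8] return u  (unchanged)
Result (8 stmts):
  a = 7
  y = 6
  x = 8
  z = 8
  b = 1
  u = 1 - 0
  v = 7 + 0
  return u

Answer: a = 7
y = 6
x = 8
z = 8
b = 1
u = 1 - 0
v = 7 + 0
return u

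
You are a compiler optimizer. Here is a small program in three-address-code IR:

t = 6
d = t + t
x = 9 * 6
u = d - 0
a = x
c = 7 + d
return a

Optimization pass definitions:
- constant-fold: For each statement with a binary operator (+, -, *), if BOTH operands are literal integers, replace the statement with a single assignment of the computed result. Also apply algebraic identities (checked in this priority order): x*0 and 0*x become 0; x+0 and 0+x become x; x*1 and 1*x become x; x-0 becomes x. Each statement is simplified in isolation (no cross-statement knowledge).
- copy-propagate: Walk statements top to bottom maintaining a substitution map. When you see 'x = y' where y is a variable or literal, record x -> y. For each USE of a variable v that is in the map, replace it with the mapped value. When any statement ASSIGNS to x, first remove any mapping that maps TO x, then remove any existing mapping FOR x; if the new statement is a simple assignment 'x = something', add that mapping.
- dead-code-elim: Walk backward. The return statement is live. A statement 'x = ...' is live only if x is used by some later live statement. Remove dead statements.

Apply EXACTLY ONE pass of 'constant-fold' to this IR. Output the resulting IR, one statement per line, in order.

Applying constant-fold statement-by-statement:
  [1] t = 6  (unchanged)
  [2] d = t + t  (unchanged)
  [3] x = 9 * 6  -> x = 54
  [4] u = d - 0  -> u = d
  [5] a = x  (unchanged)
  [6] c = 7 + d  (unchanged)
  [7] return a  (unchanged)
Result (7 stmts):
  t = 6
  d = t + t
  x = 54
  u = d
  a = x
  c = 7 + d
  return a

Answer: t = 6
d = t + t
x = 54
u = d
a = x
c = 7 + d
return a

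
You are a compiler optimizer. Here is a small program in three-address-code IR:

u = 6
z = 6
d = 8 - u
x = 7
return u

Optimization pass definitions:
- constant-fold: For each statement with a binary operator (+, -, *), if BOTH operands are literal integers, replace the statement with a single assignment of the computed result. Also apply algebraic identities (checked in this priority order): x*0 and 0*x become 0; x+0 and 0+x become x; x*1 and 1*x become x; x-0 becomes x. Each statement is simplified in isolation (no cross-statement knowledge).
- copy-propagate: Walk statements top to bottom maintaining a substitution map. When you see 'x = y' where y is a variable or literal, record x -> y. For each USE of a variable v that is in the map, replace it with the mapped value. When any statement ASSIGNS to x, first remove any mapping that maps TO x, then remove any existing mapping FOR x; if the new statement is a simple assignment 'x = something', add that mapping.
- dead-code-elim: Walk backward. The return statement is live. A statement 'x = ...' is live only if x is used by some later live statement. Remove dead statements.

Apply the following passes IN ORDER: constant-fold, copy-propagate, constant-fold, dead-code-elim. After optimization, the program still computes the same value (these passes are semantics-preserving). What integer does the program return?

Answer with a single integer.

Answer: 6

Derivation:
Initial IR:
  u = 6
  z = 6
  d = 8 - u
  x = 7
  return u
After constant-fold (5 stmts):
  u = 6
  z = 6
  d = 8 - u
  x = 7
  return u
After copy-propagate (5 stmts):
  u = 6
  z = 6
  d = 8 - 6
  x = 7
  return 6
After constant-fold (5 stmts):
  u = 6
  z = 6
  d = 2
  x = 7
  return 6
After dead-code-elim (1 stmts):
  return 6
Evaluate:
  u = 6  =>  u = 6
  z = 6  =>  z = 6
  d = 8 - u  =>  d = 2
  x = 7  =>  x = 7
  return u = 6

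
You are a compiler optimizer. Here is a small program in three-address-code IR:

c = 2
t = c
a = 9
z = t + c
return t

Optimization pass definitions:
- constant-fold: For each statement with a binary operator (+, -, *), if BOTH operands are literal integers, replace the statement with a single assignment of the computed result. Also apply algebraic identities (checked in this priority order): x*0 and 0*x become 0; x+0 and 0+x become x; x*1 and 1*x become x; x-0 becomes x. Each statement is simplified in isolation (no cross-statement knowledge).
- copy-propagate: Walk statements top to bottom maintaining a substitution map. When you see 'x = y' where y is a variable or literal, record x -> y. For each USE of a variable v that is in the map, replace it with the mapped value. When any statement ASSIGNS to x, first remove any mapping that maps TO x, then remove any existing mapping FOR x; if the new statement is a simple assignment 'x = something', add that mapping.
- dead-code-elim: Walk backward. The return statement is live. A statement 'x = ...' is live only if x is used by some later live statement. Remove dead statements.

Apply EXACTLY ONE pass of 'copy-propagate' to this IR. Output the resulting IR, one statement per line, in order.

Answer: c = 2
t = 2
a = 9
z = 2 + 2
return 2

Derivation:
Applying copy-propagate statement-by-statement:
  [1] c = 2  (unchanged)
  [2] t = c  -> t = 2
  [3] a = 9  (unchanged)
  [4] z = t + c  -> z = 2 + 2
  [5] return t  -> return 2
Result (5 stmts):
  c = 2
  t = 2
  a = 9
  z = 2 + 2
  return 2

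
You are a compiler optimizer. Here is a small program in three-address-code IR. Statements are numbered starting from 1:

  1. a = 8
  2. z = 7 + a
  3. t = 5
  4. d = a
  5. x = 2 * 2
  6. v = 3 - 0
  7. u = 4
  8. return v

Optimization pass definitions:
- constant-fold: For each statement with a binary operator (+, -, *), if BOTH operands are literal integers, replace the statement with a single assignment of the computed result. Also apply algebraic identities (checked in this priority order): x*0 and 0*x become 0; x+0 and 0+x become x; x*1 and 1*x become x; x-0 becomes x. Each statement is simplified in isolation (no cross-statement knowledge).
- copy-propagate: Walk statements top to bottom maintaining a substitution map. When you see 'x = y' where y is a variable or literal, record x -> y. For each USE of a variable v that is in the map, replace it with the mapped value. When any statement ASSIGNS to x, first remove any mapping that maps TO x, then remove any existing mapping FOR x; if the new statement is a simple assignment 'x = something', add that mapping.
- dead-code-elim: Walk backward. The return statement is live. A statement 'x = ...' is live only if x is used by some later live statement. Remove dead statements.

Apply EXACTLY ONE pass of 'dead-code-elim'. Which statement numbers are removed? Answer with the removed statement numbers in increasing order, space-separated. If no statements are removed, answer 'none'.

Backward liveness scan:
Stmt 1 'a = 8': DEAD (a not in live set [])
Stmt 2 'z = 7 + a': DEAD (z not in live set [])
Stmt 3 't = 5': DEAD (t not in live set [])
Stmt 4 'd = a': DEAD (d not in live set [])
Stmt 5 'x = 2 * 2': DEAD (x not in live set [])
Stmt 6 'v = 3 - 0': KEEP (v is live); live-in = []
Stmt 7 'u = 4': DEAD (u not in live set ['v'])
Stmt 8 'return v': KEEP (return); live-in = ['v']
Removed statement numbers: [1, 2, 3, 4, 5, 7]
Surviving IR:
  v = 3 - 0
  return v

Answer: 1 2 3 4 5 7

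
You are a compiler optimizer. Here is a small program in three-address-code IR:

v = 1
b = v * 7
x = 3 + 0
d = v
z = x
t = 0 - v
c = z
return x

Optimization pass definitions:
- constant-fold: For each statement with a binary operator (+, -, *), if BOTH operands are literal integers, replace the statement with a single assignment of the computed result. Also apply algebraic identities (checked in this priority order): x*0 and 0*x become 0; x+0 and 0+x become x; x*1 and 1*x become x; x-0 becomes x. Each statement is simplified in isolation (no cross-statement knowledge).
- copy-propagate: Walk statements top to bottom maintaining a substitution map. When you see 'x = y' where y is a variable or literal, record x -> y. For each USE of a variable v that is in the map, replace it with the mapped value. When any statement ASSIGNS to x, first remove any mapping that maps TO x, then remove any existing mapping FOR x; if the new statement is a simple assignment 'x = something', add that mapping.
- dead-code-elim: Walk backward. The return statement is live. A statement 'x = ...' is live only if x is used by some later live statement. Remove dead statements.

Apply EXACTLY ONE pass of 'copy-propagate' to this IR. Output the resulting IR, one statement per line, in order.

Answer: v = 1
b = 1 * 7
x = 3 + 0
d = 1
z = x
t = 0 - 1
c = x
return x

Derivation:
Applying copy-propagate statement-by-statement:
  [1] v = 1  (unchanged)
  [2] b = v * 7  -> b = 1 * 7
  [3] x = 3 + 0  (unchanged)
  [4] d = v  -> d = 1
  [5] z = x  (unchanged)
  [6] t = 0 - v  -> t = 0 - 1
  [7] c = z  -> c = x
  [8] return x  (unchanged)
Result (8 stmts):
  v = 1
  b = 1 * 7
  x = 3 + 0
  d = 1
  z = x
  t = 0 - 1
  c = x
  return x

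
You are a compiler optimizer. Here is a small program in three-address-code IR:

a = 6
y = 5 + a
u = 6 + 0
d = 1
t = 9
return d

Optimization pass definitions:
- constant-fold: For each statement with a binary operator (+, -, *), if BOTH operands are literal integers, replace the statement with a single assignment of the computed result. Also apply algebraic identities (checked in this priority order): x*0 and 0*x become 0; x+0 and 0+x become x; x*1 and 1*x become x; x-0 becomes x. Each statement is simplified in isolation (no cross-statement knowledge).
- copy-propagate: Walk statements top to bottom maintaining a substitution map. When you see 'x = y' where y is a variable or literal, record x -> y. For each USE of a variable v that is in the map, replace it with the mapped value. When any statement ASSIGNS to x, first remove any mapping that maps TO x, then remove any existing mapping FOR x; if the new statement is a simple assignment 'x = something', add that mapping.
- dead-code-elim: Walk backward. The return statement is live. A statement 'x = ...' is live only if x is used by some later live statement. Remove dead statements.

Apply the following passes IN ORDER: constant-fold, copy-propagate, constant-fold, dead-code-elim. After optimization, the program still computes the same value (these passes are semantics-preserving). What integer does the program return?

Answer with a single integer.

Initial IR:
  a = 6
  y = 5 + a
  u = 6 + 0
  d = 1
  t = 9
  return d
After constant-fold (6 stmts):
  a = 6
  y = 5 + a
  u = 6
  d = 1
  t = 9
  return d
After copy-propagate (6 stmts):
  a = 6
  y = 5 + 6
  u = 6
  d = 1
  t = 9
  return 1
After constant-fold (6 stmts):
  a = 6
  y = 11
  u = 6
  d = 1
  t = 9
  return 1
After dead-code-elim (1 stmts):
  return 1
Evaluate:
  a = 6  =>  a = 6
  y = 5 + a  =>  y = 11
  u = 6 + 0  =>  u = 6
  d = 1  =>  d = 1
  t = 9  =>  t = 9
  return d = 1

Answer: 1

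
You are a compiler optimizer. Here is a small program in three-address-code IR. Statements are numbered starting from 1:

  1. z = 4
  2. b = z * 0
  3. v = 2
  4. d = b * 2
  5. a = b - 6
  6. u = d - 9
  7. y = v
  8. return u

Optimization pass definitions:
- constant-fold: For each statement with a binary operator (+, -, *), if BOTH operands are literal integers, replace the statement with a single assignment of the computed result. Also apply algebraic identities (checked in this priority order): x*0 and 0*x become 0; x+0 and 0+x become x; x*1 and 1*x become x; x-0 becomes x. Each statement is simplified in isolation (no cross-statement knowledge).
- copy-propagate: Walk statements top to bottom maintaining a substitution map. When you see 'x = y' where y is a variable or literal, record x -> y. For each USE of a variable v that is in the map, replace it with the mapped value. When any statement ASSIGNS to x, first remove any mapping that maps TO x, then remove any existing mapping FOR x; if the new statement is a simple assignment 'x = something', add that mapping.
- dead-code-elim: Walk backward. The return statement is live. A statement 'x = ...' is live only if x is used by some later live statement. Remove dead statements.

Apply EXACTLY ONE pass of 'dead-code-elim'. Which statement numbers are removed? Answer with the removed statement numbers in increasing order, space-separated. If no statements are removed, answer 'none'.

Backward liveness scan:
Stmt 1 'z = 4': KEEP (z is live); live-in = []
Stmt 2 'b = z * 0': KEEP (b is live); live-in = ['z']
Stmt 3 'v = 2': DEAD (v not in live set ['b'])
Stmt 4 'd = b * 2': KEEP (d is live); live-in = ['b']
Stmt 5 'a = b - 6': DEAD (a not in live set ['d'])
Stmt 6 'u = d - 9': KEEP (u is live); live-in = ['d']
Stmt 7 'y = v': DEAD (y not in live set ['u'])
Stmt 8 'return u': KEEP (return); live-in = ['u']
Removed statement numbers: [3, 5, 7]
Surviving IR:
  z = 4
  b = z * 0
  d = b * 2
  u = d - 9
  return u

Answer: 3 5 7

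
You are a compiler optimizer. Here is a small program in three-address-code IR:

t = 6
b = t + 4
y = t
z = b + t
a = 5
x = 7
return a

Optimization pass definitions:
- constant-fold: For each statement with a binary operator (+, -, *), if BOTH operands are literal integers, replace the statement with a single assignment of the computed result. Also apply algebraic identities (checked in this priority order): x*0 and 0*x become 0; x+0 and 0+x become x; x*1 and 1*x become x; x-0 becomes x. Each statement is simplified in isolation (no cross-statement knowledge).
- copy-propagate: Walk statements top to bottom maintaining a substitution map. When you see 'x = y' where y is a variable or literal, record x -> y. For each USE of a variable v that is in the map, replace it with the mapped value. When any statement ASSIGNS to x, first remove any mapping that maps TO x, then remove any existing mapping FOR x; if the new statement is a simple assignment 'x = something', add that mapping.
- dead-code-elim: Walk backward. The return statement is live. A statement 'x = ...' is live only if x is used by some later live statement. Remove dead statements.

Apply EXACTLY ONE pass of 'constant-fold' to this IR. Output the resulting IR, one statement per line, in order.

Applying constant-fold statement-by-statement:
  [1] t = 6  (unchanged)
  [2] b = t + 4  (unchanged)
  [3] y = t  (unchanged)
  [4] z = b + t  (unchanged)
  [5] a = 5  (unchanged)
  [6] x = 7  (unchanged)
  [7] return a  (unchanged)
Result (7 stmts):
  t = 6
  b = t + 4
  y = t
  z = b + t
  a = 5
  x = 7
  return a

Answer: t = 6
b = t + 4
y = t
z = b + t
a = 5
x = 7
return a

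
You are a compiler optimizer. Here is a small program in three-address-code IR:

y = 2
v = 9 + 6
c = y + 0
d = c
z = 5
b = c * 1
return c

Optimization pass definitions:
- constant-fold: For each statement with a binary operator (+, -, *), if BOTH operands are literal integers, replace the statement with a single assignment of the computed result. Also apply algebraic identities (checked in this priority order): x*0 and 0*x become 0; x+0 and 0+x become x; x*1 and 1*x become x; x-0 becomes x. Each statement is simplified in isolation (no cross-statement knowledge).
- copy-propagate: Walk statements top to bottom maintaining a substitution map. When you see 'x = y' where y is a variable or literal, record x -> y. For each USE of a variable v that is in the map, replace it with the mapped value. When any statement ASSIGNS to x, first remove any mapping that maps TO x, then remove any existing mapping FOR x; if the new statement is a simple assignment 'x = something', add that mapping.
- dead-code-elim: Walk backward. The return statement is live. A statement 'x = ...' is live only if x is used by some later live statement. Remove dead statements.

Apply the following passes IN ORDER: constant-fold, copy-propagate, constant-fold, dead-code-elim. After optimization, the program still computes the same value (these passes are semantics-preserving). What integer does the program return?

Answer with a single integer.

Initial IR:
  y = 2
  v = 9 + 6
  c = y + 0
  d = c
  z = 5
  b = c * 1
  return c
After constant-fold (7 stmts):
  y = 2
  v = 15
  c = y
  d = c
  z = 5
  b = c
  return c
After copy-propagate (7 stmts):
  y = 2
  v = 15
  c = 2
  d = 2
  z = 5
  b = 2
  return 2
After constant-fold (7 stmts):
  y = 2
  v = 15
  c = 2
  d = 2
  z = 5
  b = 2
  return 2
After dead-code-elim (1 stmts):
  return 2
Evaluate:
  y = 2  =>  y = 2
  v = 9 + 6  =>  v = 15
  c = y + 0  =>  c = 2
  d = c  =>  d = 2
  z = 5  =>  z = 5
  b = c * 1  =>  b = 2
  return c = 2

Answer: 2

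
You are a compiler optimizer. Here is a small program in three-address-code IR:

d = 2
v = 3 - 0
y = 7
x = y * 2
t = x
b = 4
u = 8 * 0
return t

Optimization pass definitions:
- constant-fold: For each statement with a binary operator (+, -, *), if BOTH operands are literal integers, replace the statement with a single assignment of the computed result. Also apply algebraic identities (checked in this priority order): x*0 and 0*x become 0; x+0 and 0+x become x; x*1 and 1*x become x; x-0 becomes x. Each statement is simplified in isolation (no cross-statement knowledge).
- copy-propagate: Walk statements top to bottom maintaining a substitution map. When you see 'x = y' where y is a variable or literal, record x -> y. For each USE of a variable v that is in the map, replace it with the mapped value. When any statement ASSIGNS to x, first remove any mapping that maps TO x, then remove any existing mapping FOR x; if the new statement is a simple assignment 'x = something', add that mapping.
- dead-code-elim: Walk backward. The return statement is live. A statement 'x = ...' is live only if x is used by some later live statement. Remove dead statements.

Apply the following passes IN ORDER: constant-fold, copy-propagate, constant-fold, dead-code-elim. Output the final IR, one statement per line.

Initial IR:
  d = 2
  v = 3 - 0
  y = 7
  x = y * 2
  t = x
  b = 4
  u = 8 * 0
  return t
After constant-fold (8 stmts):
  d = 2
  v = 3
  y = 7
  x = y * 2
  t = x
  b = 4
  u = 0
  return t
After copy-propagate (8 stmts):
  d = 2
  v = 3
  y = 7
  x = 7 * 2
  t = x
  b = 4
  u = 0
  return x
After constant-fold (8 stmts):
  d = 2
  v = 3
  y = 7
  x = 14
  t = x
  b = 4
  u = 0
  return x
After dead-code-elim (2 stmts):
  x = 14
  return x

Answer: x = 14
return x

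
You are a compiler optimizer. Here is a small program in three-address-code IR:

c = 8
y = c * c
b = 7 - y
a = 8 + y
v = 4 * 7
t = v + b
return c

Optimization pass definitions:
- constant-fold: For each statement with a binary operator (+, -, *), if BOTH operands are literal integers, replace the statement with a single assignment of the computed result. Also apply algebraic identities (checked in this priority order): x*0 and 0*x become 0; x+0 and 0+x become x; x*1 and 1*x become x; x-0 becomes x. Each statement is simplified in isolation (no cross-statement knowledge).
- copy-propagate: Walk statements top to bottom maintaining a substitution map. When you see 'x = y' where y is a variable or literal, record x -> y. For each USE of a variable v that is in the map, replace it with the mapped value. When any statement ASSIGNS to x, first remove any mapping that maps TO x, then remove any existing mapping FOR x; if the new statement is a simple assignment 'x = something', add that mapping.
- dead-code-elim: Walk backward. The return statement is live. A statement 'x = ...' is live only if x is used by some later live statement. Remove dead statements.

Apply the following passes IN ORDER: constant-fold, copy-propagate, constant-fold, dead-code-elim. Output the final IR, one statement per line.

Answer: return 8

Derivation:
Initial IR:
  c = 8
  y = c * c
  b = 7 - y
  a = 8 + y
  v = 4 * 7
  t = v + b
  return c
After constant-fold (7 stmts):
  c = 8
  y = c * c
  b = 7 - y
  a = 8 + y
  v = 28
  t = v + b
  return c
After copy-propagate (7 stmts):
  c = 8
  y = 8 * 8
  b = 7 - y
  a = 8 + y
  v = 28
  t = 28 + b
  return 8
After constant-fold (7 stmts):
  c = 8
  y = 64
  b = 7 - y
  a = 8 + y
  v = 28
  t = 28 + b
  return 8
After dead-code-elim (1 stmts):
  return 8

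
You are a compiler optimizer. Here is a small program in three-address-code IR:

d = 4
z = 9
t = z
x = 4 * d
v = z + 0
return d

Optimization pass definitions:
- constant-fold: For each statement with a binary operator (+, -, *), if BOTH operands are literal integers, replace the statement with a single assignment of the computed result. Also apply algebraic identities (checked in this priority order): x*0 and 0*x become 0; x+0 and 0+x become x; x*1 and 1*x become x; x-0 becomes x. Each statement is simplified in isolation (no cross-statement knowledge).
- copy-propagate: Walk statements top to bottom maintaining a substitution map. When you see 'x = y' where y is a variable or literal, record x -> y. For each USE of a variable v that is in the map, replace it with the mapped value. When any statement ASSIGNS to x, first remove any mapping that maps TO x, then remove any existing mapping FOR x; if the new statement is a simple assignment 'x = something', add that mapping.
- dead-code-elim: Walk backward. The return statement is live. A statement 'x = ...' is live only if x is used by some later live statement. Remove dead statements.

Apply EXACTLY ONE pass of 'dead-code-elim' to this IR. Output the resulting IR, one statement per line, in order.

Applying dead-code-elim statement-by-statement:
  [6] return d  -> KEEP (return); live=['d']
  [5] v = z + 0  -> DEAD (v not live)
  [4] x = 4 * d  -> DEAD (x not live)
  [3] t = z  -> DEAD (t not live)
  [2] z = 9  -> DEAD (z not live)
  [1] d = 4  -> KEEP; live=[]
Result (2 stmts):
  d = 4
  return d

Answer: d = 4
return d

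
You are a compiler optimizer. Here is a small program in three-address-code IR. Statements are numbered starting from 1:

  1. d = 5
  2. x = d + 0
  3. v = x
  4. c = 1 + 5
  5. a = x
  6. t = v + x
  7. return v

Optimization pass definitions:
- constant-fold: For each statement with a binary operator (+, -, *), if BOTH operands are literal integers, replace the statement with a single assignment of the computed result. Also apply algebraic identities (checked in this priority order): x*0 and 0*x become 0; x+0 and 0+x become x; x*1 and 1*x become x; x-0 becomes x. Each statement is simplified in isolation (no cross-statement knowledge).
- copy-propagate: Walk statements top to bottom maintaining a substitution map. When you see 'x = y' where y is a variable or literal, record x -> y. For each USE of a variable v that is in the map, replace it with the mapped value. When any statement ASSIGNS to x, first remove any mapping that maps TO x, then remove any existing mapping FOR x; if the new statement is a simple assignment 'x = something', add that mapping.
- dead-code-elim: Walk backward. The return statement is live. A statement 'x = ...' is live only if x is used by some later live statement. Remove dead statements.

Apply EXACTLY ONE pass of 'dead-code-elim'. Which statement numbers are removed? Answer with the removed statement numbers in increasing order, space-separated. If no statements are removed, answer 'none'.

Answer: 4 5 6

Derivation:
Backward liveness scan:
Stmt 1 'd = 5': KEEP (d is live); live-in = []
Stmt 2 'x = d + 0': KEEP (x is live); live-in = ['d']
Stmt 3 'v = x': KEEP (v is live); live-in = ['x']
Stmt 4 'c = 1 + 5': DEAD (c not in live set ['v'])
Stmt 5 'a = x': DEAD (a not in live set ['v'])
Stmt 6 't = v + x': DEAD (t not in live set ['v'])
Stmt 7 'return v': KEEP (return); live-in = ['v']
Removed statement numbers: [4, 5, 6]
Surviving IR:
  d = 5
  x = d + 0
  v = x
  return v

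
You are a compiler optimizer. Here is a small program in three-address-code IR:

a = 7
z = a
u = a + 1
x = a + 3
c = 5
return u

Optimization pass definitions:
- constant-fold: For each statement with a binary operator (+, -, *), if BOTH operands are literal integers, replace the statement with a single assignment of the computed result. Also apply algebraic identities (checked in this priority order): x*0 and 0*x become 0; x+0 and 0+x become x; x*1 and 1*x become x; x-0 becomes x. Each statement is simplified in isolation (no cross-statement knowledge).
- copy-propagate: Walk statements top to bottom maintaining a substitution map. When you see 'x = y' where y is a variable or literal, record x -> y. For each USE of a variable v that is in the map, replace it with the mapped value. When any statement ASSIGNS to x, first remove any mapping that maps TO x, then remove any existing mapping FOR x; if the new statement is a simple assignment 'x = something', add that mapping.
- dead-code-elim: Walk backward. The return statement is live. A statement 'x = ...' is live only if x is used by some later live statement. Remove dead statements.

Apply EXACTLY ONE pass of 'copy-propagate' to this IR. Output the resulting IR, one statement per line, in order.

Answer: a = 7
z = 7
u = 7 + 1
x = 7 + 3
c = 5
return u

Derivation:
Applying copy-propagate statement-by-statement:
  [1] a = 7  (unchanged)
  [2] z = a  -> z = 7
  [3] u = a + 1  -> u = 7 + 1
  [4] x = a + 3  -> x = 7 + 3
  [5] c = 5  (unchanged)
  [6] return u  (unchanged)
Result (6 stmts):
  a = 7
  z = 7
  u = 7 + 1
  x = 7 + 3
  c = 5
  return u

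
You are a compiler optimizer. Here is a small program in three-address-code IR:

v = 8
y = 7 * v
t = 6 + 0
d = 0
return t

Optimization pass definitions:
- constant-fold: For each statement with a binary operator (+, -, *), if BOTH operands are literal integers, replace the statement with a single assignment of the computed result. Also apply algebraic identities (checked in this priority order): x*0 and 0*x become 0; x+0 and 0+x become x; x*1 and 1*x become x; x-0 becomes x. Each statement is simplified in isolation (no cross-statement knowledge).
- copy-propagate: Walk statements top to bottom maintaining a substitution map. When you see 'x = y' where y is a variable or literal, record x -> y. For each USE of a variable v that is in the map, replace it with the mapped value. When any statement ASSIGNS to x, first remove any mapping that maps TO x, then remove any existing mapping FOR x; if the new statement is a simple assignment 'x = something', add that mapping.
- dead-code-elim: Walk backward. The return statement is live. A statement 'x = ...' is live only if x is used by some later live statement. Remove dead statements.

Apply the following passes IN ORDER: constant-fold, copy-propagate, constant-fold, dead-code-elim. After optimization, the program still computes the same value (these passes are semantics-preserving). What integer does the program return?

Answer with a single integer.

Initial IR:
  v = 8
  y = 7 * v
  t = 6 + 0
  d = 0
  return t
After constant-fold (5 stmts):
  v = 8
  y = 7 * v
  t = 6
  d = 0
  return t
After copy-propagate (5 stmts):
  v = 8
  y = 7 * 8
  t = 6
  d = 0
  return 6
After constant-fold (5 stmts):
  v = 8
  y = 56
  t = 6
  d = 0
  return 6
After dead-code-elim (1 stmts):
  return 6
Evaluate:
  v = 8  =>  v = 8
  y = 7 * v  =>  y = 56
  t = 6 + 0  =>  t = 6
  d = 0  =>  d = 0
  return t = 6

Answer: 6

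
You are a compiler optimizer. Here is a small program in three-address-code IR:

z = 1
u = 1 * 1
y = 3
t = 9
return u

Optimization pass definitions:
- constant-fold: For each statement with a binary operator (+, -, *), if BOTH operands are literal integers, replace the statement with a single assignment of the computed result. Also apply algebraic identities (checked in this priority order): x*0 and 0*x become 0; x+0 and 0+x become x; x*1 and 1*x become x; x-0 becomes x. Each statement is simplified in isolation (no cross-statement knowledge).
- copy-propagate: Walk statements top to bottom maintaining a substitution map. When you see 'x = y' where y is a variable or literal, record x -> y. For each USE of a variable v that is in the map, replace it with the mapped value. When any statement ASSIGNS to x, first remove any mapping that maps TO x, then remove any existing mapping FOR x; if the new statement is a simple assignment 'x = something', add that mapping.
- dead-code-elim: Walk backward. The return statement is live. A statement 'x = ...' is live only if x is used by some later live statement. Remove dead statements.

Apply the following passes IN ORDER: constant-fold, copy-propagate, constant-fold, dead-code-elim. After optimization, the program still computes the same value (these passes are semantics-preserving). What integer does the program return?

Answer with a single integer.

Answer: 1

Derivation:
Initial IR:
  z = 1
  u = 1 * 1
  y = 3
  t = 9
  return u
After constant-fold (5 stmts):
  z = 1
  u = 1
  y = 3
  t = 9
  return u
After copy-propagate (5 stmts):
  z = 1
  u = 1
  y = 3
  t = 9
  return 1
After constant-fold (5 stmts):
  z = 1
  u = 1
  y = 3
  t = 9
  return 1
After dead-code-elim (1 stmts):
  return 1
Evaluate:
  z = 1  =>  z = 1
  u = 1 * 1  =>  u = 1
  y = 3  =>  y = 3
  t = 9  =>  t = 9
  return u = 1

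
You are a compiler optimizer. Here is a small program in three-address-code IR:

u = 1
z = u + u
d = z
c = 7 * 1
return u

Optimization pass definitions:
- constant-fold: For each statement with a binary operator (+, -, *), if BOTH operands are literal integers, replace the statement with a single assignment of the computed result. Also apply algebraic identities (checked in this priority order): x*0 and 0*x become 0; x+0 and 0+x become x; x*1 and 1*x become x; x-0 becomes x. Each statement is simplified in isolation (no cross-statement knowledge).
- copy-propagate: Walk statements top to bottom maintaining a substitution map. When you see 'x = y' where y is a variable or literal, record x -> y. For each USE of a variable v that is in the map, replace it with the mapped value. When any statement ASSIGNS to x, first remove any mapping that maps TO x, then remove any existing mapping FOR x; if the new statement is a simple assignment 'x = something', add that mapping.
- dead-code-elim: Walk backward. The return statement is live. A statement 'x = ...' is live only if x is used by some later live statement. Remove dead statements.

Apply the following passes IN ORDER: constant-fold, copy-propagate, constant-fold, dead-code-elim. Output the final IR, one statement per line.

Answer: return 1

Derivation:
Initial IR:
  u = 1
  z = u + u
  d = z
  c = 7 * 1
  return u
After constant-fold (5 stmts):
  u = 1
  z = u + u
  d = z
  c = 7
  return u
After copy-propagate (5 stmts):
  u = 1
  z = 1 + 1
  d = z
  c = 7
  return 1
After constant-fold (5 stmts):
  u = 1
  z = 2
  d = z
  c = 7
  return 1
After dead-code-elim (1 stmts):
  return 1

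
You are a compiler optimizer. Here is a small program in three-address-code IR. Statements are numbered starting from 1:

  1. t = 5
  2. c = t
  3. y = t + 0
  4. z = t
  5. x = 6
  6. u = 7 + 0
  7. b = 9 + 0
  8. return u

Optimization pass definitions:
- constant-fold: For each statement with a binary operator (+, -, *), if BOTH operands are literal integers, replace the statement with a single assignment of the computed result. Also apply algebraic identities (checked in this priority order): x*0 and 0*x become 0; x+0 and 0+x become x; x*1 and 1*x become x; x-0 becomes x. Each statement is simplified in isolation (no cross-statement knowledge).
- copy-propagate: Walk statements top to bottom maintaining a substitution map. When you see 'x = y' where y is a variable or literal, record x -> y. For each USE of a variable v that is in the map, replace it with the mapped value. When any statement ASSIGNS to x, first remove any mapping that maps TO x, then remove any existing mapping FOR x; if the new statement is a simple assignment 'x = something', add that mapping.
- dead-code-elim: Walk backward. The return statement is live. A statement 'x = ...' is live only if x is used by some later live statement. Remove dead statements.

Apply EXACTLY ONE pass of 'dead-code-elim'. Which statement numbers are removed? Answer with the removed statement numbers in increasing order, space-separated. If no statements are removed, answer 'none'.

Answer: 1 2 3 4 5 7

Derivation:
Backward liveness scan:
Stmt 1 't = 5': DEAD (t not in live set [])
Stmt 2 'c = t': DEAD (c not in live set [])
Stmt 3 'y = t + 0': DEAD (y not in live set [])
Stmt 4 'z = t': DEAD (z not in live set [])
Stmt 5 'x = 6': DEAD (x not in live set [])
Stmt 6 'u = 7 + 0': KEEP (u is live); live-in = []
Stmt 7 'b = 9 + 0': DEAD (b not in live set ['u'])
Stmt 8 'return u': KEEP (return); live-in = ['u']
Removed statement numbers: [1, 2, 3, 4, 5, 7]
Surviving IR:
  u = 7 + 0
  return u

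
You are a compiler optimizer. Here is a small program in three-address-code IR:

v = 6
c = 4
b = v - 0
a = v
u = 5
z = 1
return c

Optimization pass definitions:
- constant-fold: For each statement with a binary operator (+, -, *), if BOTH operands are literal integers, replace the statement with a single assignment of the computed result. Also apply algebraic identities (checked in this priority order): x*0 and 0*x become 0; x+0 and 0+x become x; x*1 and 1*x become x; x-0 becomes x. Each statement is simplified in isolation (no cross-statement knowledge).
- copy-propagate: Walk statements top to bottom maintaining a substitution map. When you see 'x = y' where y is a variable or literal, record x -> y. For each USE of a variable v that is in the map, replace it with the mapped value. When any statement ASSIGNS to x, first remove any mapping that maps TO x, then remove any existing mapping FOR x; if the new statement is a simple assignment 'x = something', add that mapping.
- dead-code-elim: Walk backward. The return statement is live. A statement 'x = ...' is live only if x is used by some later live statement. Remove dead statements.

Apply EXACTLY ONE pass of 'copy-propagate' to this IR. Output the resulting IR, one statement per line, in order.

Answer: v = 6
c = 4
b = 6 - 0
a = 6
u = 5
z = 1
return 4

Derivation:
Applying copy-propagate statement-by-statement:
  [1] v = 6  (unchanged)
  [2] c = 4  (unchanged)
  [3] b = v - 0  -> b = 6 - 0
  [4] a = v  -> a = 6
  [5] u = 5  (unchanged)
  [6] z = 1  (unchanged)
  [7] return c  -> return 4
Result (7 stmts):
  v = 6
  c = 4
  b = 6 - 0
  a = 6
  u = 5
  z = 1
  return 4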